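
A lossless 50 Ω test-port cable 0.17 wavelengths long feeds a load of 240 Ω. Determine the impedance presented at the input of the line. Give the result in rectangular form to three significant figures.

Z_in ≈ 13.4 − j26 Ω

βl = 2π × 0.17 = 61.2°
tan(βl) = tan(61.2°) = 1.82
Z_in = Z_0·(Z_L + jZ_0·tanβl)/(Z_0 + jZ_L·tanβl)
     = 50·(240 + j90.9)/(50 + j437)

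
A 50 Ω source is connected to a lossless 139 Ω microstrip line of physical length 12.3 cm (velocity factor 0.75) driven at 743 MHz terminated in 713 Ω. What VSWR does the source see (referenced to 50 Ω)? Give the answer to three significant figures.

λ = v/f = 0.75·c / 743 MHz = 0.303 m
βl = 2π·l/λ = 2π × 0.406 = 146°
tan(βl) = -0.669
Z_in = Z_0·(Z_L + jZ_0·tanβl)/(Z_0 + jZ_L·tanβl) = 80.8 + j184 Ω
Γ_s = (Z_in − Z_s)/(Z_in + Z_s) = (30.8 + j184)/(131 + j184), |Γ_s| = 0.827
VSWR = (1 + |Γ_s|)/(1 − |Γ_s|)

VSWR ≈ 10.5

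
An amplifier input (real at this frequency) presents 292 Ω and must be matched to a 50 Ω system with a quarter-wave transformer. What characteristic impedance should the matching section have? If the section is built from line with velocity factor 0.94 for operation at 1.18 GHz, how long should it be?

Z_qwt ≈ 121 Ω; length ≈ 5.97 cm

Z_qwt = √(Z_0·R_L) = √(50 × 292) = √14600
λ = 0.94·c/f = 0.239 m, so l = λ/4 = 0.0597 m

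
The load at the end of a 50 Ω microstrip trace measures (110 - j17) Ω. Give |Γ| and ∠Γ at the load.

Γ ≈ 0.388 ∠ -9.75°

Γ = (Z_L − Z_0)/(Z_L + Z_0) = (60 − j17)/(160 − j17)
|Γ| = 62.4/161 = 0.388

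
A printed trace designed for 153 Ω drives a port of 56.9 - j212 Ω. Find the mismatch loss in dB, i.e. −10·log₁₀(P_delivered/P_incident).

mismatch loss ≈ 4.08 dB

Γ = (-96.1 − j212)/(209.9 − j212), |Γ| = 0.78
|Γ|² = 0.609, so P_del/P_inc = 1 − |Γ|² = 0.391
ML = −10·log₁₀(1 − |Γ|²)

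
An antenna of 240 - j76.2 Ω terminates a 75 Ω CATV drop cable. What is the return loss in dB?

Γ = (165 − j76.2)/(315 − j76.2), |Γ| = 0.561
RL = −20·log₁₀|Γ| = −20·log₁₀(0.561)

RL ≈ 5.02 dB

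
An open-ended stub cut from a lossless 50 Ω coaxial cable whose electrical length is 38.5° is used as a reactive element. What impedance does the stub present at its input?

Z_in ≈ −j62.9 Ω

tan(βl) = 0.795
For an open-ended stub, Z_in = −jZ_0·cot(βl) = −jZ_0/tan(βl)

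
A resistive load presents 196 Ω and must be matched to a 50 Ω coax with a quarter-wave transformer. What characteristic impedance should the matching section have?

Z_qwt = √(Z_0·R_L) = √(50 × 196) = √9800

Z_qwt ≈ 99 Ω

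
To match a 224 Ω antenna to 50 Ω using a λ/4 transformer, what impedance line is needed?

Z_qwt ≈ 106 Ω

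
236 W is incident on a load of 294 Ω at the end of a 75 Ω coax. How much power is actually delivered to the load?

Γ = (294 − 75)/(294 + 75) = 0.593
|Γ|² = 0.352
P_refl = |Γ|²·P_inc = 83.1 W, P_del = (1 − |Γ|²)·P_inc = 153 W

P_delivered ≈ 153 W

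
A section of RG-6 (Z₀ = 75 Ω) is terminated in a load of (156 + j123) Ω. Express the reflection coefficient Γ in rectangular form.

Γ = (Z_L − Z_0)/(Z_L + Z_0) = (81 + j123)/(231 + j123)

Γ ≈ 0.494 + j0.269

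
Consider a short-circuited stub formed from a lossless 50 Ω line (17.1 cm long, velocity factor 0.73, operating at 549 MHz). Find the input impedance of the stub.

λ = v/f = 0.73·c / 549 MHz = 0.399 m
βl = 2π·l/λ = 2π × 0.429 = 154°
tan(βl) = -0.481
For a short-circuited stub, Z_in = jZ_0·tan(βl)

Z_in ≈ −j24 Ω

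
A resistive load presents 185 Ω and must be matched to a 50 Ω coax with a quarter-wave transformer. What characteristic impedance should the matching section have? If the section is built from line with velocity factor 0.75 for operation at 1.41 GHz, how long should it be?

Z_qwt = √(Z_0·R_L) = √(50 × 185) = √9250
λ = 0.75·c/f = 0.16 m, so l = λ/4 = 0.0399 m

Z_qwt ≈ 96.2 Ω; length ≈ 3.99 cm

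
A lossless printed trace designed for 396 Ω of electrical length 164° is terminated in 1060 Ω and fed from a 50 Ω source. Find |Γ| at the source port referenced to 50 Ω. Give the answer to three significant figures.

|Γ| ≈ 0.904

tan(βl) = -0.287
Z_in = Z_0·(Z_L + jZ_0·tanβl)/(Z_0 + jZ_L·tanβl) = 722 + j441 Ω
Γ_s = (Z_in − Z_s)/(Z_in + Z_s) = (672 + j441)/(772 + j441), |Γ_s| = 0.904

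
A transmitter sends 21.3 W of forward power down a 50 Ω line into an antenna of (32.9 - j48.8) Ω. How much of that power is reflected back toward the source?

|Γ| = |(-17.1 − j48.8)/(82.9 − j48.8)| = 0.538
|Γ|² = 0.289
P_refl = |Γ|²·P_inc = 6.15 W, P_del = (1 − |Γ|²)·P_inc = 15.1 W

P_reflected ≈ 6.15 W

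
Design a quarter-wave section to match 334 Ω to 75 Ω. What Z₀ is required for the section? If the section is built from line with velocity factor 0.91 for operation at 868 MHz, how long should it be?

Z_qwt ≈ 158 Ω; length ≈ 7.86 cm

Z_qwt = √(Z_0·R_L) = √(75 × 334) = √25050
λ = 0.91·c/f = 0.315 m, so l = λ/4 = 0.0786 m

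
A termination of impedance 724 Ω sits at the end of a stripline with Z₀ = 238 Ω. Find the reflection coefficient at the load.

Γ = 0.505

Γ = (Z_L − Z_0)/(Z_L + Z_0) = (724 − 238)/(724 + 238) = 486/962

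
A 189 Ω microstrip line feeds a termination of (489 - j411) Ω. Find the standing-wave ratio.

Γ = (Z_L − Z_0)/(Z_L + Z_0) = (300 − j411)/(678 − j411)
|Γ| = 509/793 = 0.642
VSWR = (1 + |Γ|)/(1 − |Γ|) = 1.64/0.358

VSWR ≈ 4.58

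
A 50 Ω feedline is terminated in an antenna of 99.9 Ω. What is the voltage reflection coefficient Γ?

Γ = 0.333

Γ = (Z_L − Z_0)/(Z_L + Z_0) = (99.9 − 50)/(99.9 + 50) = 49.9/149.9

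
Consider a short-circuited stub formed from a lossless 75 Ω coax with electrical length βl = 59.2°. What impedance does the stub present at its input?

Z_in ≈ +j126 Ω

tan(βl) = 1.68
For a short-circuited stub, Z_in = jZ_0·tan(βl)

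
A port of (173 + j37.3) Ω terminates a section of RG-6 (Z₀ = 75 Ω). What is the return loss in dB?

Γ = (98 + j37.3)/(248 + j37.3), |Γ| = 0.418
RL = −20·log₁₀|Γ| = −20·log₁₀(0.418)

RL ≈ 7.57 dB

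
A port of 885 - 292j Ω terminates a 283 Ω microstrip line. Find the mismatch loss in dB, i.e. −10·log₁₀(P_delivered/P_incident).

mismatch loss ≈ 1.6 dB

Γ = (602 − j292)/(1168 − j292), |Γ| = 0.556
|Γ|² = 0.309, so P_del/P_inc = 1 − |Γ|² = 0.691
ML = −10·log₁₀(1 − |Γ|²)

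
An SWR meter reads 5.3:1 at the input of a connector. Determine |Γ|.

|Γ| = (S − 1)/(S + 1) = (5.3 − 1)/(5.3 + 1) = 4.3/6.3

|Γ| ≈ 0.683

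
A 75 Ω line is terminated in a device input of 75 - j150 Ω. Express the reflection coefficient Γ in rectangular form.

Γ = (Z_L − Z_0)/(Z_L + Z_0) = (0 − j150)/(150 − j150)

Γ ≈ 0.5 − j0.5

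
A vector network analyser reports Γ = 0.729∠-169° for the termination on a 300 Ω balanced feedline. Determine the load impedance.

Z_L = Z_0·(1 + Γ)/(1 − Γ) = 300·(0.284 − j0.139)/(1.72 + j0.139)

Z_L ≈ 47.4 − j28.2 Ω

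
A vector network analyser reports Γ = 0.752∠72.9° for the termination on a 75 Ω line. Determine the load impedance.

Z_L = Z_0·(1 + Γ)/(1 − Γ) = 75·(1.22 + j0.719)/(0.779 − j0.719)

Z_L ≈ 29 + j96 Ω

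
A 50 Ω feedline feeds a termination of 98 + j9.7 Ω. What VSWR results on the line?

VSWR ≈ 1.99

Γ = (Z_L − Z_0)/(Z_L + Z_0) = (48 + j9.7)/(148 + j9.7)
|Γ| = 49/148 = 0.33
VSWR = (1 + |Γ|)/(1 − |Γ|) = 1.33/0.67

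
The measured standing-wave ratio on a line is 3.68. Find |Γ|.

|Γ| ≈ 0.573

|Γ| = (S − 1)/(S + 1) = (3.68 − 1)/(3.68 + 1) = 2.68/4.68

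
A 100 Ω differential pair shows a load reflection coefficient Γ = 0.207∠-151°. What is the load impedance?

Z_L = Z_0·(1 + Γ)/(1 − Γ) = 100·(0.819 − j0.1)/(1.18 + j0.1)

Z_L ≈ 68.1 − j14.3 Ω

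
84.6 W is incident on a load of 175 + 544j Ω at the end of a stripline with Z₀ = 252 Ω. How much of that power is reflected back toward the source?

P_reflected ≈ 53.4 W

|Γ| = |(-77 + j544)/(427 + j544)| = 0.794
|Γ|² = 0.631
P_refl = |Γ|²·P_inc = 53.4 W, P_del = (1 − |Γ|²)·P_inc = 31.2 W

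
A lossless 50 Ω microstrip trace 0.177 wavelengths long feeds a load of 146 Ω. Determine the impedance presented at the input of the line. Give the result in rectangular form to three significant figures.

Z_in ≈ 20.7 − j21.2 Ω

βl = 2π × 0.177 = 63.7°
tan(βl) = tan(63.7°) = 2.03
Z_in = Z_0·(Z_L + jZ_0·tanβl)/(Z_0 + jZ_L·tanβl)
     = 50·(146 + j101)/(50 + j296)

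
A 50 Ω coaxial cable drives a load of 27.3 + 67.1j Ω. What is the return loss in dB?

RL ≈ 3.2 dB

Γ = (-22.7 + j67.1)/(77.3 + j67.1), |Γ| = 0.692
RL = −20·log₁₀|Γ| = −20·log₁₀(0.692)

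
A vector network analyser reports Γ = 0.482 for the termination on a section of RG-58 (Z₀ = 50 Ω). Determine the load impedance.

Z_L = Z_0·(1 + Γ)/(1 − Γ) = 50·(1.48)/(0.518)

Z_L ≈ 143 Ω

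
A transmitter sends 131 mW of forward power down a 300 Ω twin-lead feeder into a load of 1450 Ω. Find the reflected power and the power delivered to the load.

Γ = (1450 − 300)/(1450 + 300) = 0.657
|Γ|² = 0.432
P_refl = |Γ|²·P_inc = 56.6 mW, P_del = (1 − |Γ|²)·P_inc = 74.4 mW

P_reflected ≈ 56.6 mW; P_delivered ≈ 74.4 mW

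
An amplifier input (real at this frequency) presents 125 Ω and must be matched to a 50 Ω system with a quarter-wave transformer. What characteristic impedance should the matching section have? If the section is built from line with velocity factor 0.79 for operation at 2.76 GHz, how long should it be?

Z_qwt ≈ 79.1 Ω; length ≈ 2.15 cm

Z_qwt = √(Z_0·R_L) = √(50 × 125) = √6250
λ = 0.79·c/f = 0.0859 m, so l = λ/4 = 0.0215 m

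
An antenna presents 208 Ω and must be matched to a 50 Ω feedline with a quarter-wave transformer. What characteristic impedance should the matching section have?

Z_qwt = √(Z_0·R_L) = √(50 × 208) = √10400

Z_qwt ≈ 102 Ω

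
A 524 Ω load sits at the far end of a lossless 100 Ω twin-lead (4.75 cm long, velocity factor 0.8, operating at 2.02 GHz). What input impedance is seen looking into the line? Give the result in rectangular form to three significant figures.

Z_in ≈ 51.5 + j124 Ω

λ = v/f = 0.8·c / 2.02 GHz = 0.119 m
βl = 2π·l/λ = 2π × 0.4 = 144°
tan(βl) = tan(144°) = -0.729
Z_in = Z_0·(Z_L + jZ_0·tanβl)/(Z_0 + jZ_L·tanβl)
     = 100·(524 − j72.9)/(100 − j382)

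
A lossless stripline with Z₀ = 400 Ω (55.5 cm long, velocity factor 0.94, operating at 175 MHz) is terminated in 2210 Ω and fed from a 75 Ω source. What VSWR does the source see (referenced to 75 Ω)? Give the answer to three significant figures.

λ = v/f = 0.94·c / 175 MHz = 1.61 m
βl = 2π·l/λ = 2π × 0.344 = 124°
tan(βl) = -1.48
Z_in = Z_0·(Z_L + jZ_0·tanβl)/(Z_0 + jZ_L·tanβl) = 104 + j257 Ω
Γ_s = (Z_in − Z_s)/(Z_in + Z_s) = (28.8 + j257)/(179 + j257), |Γ_s| = 0.826
VSWR = (1 + |Γ_s|)/(1 − |Γ_s|)

VSWR ≈ 10.5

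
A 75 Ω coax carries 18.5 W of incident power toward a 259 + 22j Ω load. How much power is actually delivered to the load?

|Γ| = |(184 + j22)/(334 + j22)| = 0.554
|Γ|² = 0.306
P_refl = |Γ|²·P_inc = 5.67 W, P_del = (1 − |Γ|²)·P_inc = 12.8 W

P_delivered ≈ 12.8 W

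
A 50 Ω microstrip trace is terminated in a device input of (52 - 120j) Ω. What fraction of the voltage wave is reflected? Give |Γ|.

Γ = (Z_L − Z_0)/(Z_L + Z_0) = (2 − j120)/(102 − j120)
|Γ| = 120/157

|Γ| ≈ 0.762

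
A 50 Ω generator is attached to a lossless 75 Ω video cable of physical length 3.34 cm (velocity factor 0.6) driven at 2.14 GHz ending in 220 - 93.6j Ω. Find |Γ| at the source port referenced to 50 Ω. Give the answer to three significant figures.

λ = v/f = 0.6·c / 2.14 GHz = 0.0841 m
βl = 2π·l/λ = 2π × 0.397 = 143°
tan(βl) = -0.755
Z_in = Z_0·(Z_L + jZ_0·tanβl)/(Z_0 + jZ_L·tanβl) = 70.4 + j97.5 Ω
Γ_s = (Z_in − Z_s)/(Z_in + Z_s) = (20.4 + j97.5)/(120 + j97.5), |Γ_s| = 0.643

|Γ| ≈ 0.643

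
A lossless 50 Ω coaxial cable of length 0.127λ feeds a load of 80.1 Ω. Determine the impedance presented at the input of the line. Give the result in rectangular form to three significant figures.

Z_in ≈ 44.4 − j21.7 Ω

βl = 2π × 0.127 = 45.7°
tan(βl) = tan(45.7°) = 1.03
Z_in = Z_0·(Z_L + jZ_0·tanβl)/(Z_0 + jZ_L·tanβl)
     = 50·(80.1 + j51.3)/(50 + j82.1)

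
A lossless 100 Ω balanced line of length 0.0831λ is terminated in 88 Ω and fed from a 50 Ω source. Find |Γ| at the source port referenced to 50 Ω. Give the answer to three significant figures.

|Γ| ≈ 0.31

βl = 2π × 0.0831 = 29.9°
tan(βl) = 0.575
Z_in = Z_0·(Z_L + jZ_0·tanβl)/(Z_0 + jZ_L·tanβl) = 93.2 + j10.3 Ω
Γ_s = (Z_in − Z_s)/(Z_in + Z_s) = (43.2 + j10.3)/(143 + j10.3), |Γ_s| = 0.31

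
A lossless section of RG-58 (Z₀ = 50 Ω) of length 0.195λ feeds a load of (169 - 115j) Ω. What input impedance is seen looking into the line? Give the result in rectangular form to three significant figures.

βl = 2π × 0.195 = 70.2°
tan(βl) = tan(70.2°) = 2.78
Z_in = Z_0·(Z_L + jZ_0·tanβl)/(Z_0 + jZ_L·tanβl)
     = 50·(169 + j23.9)/(369 + j469)

Z_in ≈ 10.3 − j9.88 Ω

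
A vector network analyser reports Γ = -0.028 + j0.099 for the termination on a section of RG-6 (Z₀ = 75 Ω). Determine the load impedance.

Z_L ≈ 69.6 + j13.9 Ω

Z_L = Z_0·(1 + Γ)/(1 − Γ) = 75·(0.972 + j0.099)/(1.03 − j0.099)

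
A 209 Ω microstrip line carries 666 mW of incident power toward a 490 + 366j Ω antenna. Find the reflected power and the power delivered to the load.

P_reflected ≈ 228 mW; P_delivered ≈ 438 mW

|Γ| = |(281 + j366)/(699 + j366)| = 0.585
|Γ|² = 0.342
P_refl = |Γ|²·P_inc = 228 mW, P_del = (1 − |Γ|²)·P_inc = 438 mW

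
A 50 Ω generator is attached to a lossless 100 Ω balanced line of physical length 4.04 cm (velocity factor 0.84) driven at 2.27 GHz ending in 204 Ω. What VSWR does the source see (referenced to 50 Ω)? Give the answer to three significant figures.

λ = v/f = 0.84·c / 2.27 GHz = 0.111 m
βl = 2π·l/λ = 2π × 0.364 = 131°
tan(βl) = -1.15
Z_in = Z_0·(Z_L + jZ_0·tanβl)/(Z_0 + jZ_L·tanβl) = 72.9 + j55.9 Ω
Γ_s = (Z_in − Z_s)/(Z_in + Z_s) = (22.9 + j55.9)/(123 + j55.9), |Γ_s| = 0.447
VSWR = (1 + |Γ_s|)/(1 − |Γ_s|)

VSWR ≈ 2.62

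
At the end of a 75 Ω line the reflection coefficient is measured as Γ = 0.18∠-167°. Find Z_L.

Z_L ≈ 52.5 − j4.39 Ω

Z_L = Z_0·(1 + Γ)/(1 − Γ) = 75·(0.825 − j0.0405)/(1.18 + j0.0405)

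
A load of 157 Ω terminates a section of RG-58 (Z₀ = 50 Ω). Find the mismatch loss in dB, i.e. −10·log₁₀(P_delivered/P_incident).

mismatch loss ≈ 1.35 dB

Γ = (157 − 50)/(157 + 50) = 0.517
|Γ|² = 0.267, so P_del/P_inc = 1 − |Γ|² = 0.733
ML = −10·log₁₀(1 − |Γ|²)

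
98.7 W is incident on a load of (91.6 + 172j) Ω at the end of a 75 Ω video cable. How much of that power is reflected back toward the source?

|Γ| = |(16.6 + j172)/(166.6 + j172)| = 0.722
|Γ|² = 0.521
P_refl = |Γ|²·P_inc = 51.4 W, P_del = (1 − |Γ|²)·P_inc = 47.3 W

P_reflected ≈ 51.4 W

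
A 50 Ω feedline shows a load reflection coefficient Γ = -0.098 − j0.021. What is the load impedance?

Z_L = Z_0·(1 + Γ)/(1 − Γ) = 50·(0.902 − j0.021)/(1.1 + j0.021)

Z_L ≈ 41 − j1.74 Ω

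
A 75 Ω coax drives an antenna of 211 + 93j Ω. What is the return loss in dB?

Γ = (136 + j93)/(286 + j93), |Γ| = 0.548
RL = −20·log₁₀|Γ| = −20·log₁₀(0.548)

RL ≈ 5.23 dB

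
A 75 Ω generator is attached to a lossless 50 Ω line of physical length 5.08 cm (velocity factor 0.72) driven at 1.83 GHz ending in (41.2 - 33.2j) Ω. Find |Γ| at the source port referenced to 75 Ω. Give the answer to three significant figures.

|Γ| ≈ 0.235

λ = v/f = 0.72·c / 1.83 GHz = 0.118 m
βl = 2π·l/λ = 2π × 0.43 = 155°
tan(βl) = -0.468
Z_in = Z_0·(Z_L + jZ_0·tanβl)/(Z_0 + jZ_L·tanβl) = 80.5 − j37.1 Ω
Γ_s = (Z_in − Z_s)/(Z_in + Z_s) = (5.48 − j37.1)/(155 − j37.1), |Γ_s| = 0.235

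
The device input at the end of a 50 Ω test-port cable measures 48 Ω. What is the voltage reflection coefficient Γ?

Γ = -0.0204

Γ = (Z_L − Z_0)/(Z_L + Z_0) = (48 − 50)/(48 + 50) = -2/98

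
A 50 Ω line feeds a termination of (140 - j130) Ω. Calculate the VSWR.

VSWR ≈ 5.39

Γ = (Z_L − Z_0)/(Z_L + Z_0) = (90 − j130)/(190 − j130)
|Γ| = 158/230 = 0.687
VSWR = (1 + |Γ|)/(1 − |Γ|) = 1.69/0.313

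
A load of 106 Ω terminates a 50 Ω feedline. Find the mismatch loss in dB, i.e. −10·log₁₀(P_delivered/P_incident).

Γ = (106 − 50)/(106 + 50) = 0.359
|Γ|² = 0.129, so P_del/P_inc = 1 − |Γ|² = 0.871
ML = −10·log₁₀(1 − |Γ|²)

mismatch loss ≈ 0.599 dB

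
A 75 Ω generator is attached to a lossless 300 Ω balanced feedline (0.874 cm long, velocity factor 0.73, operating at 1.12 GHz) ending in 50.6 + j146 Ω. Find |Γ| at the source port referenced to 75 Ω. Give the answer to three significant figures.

|Γ| ≈ 0.873

λ = v/f = 0.73·c / 1.12 GHz = 0.196 m
βl = 2π·l/λ = 2π × 0.0447 = 16.1°
tan(βl) = 0.288
Z_in = Z_0·(Z_L + jZ_0·tanβl)/(Z_0 + jZ_L·tanβl) = 73.9 + j266 Ω
Γ_s = (Z_in − Z_s)/(Z_in + Z_s) = (-1.06 + j266)/(149 + j266), |Γ_s| = 0.873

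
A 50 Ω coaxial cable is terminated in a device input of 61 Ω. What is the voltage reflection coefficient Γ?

Γ = (Z_L − Z_0)/(Z_L + Z_0) = (61 − 50)/(61 + 50) = 11/111

Γ = 0.0991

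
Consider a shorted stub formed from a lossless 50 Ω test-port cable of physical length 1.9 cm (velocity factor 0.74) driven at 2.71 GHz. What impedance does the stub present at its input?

λ = v/f = 0.74·c / 2.71 GHz = 0.0819 m
βl = 2π·l/λ = 2π × 0.232 = 83.5°
tan(βl) = 8.77
For a shorted stub, Z_in = jZ_0·tan(βl)

Z_in ≈ +j439 Ω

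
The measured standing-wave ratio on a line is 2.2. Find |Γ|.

|Γ| = (S − 1)/(S + 1) = (2.2 − 1)/(2.2 + 1) = 1.2/3.2

|Γ| ≈ 0.375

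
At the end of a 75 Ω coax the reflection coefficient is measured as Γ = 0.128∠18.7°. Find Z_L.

Z_L = Z_0·(1 + Γ)/(1 − Γ) = 75·(1.12 + j0.041)/(0.879 − j0.041)

Z_L ≈ 95.3 + j7.95 Ω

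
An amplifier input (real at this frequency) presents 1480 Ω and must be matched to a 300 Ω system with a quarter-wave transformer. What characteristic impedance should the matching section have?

Z_qwt ≈ 666 Ω

Z_qwt = √(Z_0·R_L) = √(300 × 1480) = √444000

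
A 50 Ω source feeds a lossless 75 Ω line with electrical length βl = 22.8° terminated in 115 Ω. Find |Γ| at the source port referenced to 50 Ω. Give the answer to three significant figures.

tan(βl) = 0.42
Z_in = Z_0·(Z_L + jZ_0·tanβl)/(Z_0 + jZ_L·tanβl) = 95.6 − j30.1 Ω
Γ_s = (Z_in − Z_s)/(Z_in + Z_s) = (45.6 − j30.1)/(146 − j30.1), |Γ_s| = 0.367

|Γ| ≈ 0.367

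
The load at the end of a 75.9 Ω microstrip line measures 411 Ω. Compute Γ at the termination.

Γ = (Z_L − Z_0)/(Z_L + Z_0) = (411 − 75.9)/(411 + 75.9) = 335.1/486.9

Γ = 0.688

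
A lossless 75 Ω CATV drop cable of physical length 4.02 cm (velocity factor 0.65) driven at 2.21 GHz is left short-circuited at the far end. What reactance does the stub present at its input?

λ = v/f = 0.65·c / 2.21 GHz = 0.0882 m
βl = 2π·l/λ = 2π × 0.456 = 164°
tan(βl) = -0.286
For a short-circuited stub, Z_in = jZ_0·tan(βl)

X_in ≈ -21.5 Ω (capacitive)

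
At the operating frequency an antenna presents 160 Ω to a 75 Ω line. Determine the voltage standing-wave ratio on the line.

Γ = (160 − 75)/(160 + 75) = 0.362
VSWR = (1 + 0.362)/(1 − 0.362)

VSWR ≈ 2.13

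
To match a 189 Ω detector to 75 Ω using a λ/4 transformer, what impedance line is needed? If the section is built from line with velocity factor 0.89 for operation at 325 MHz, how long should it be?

Z_qwt ≈ 119 Ω; length ≈ 20.5 cm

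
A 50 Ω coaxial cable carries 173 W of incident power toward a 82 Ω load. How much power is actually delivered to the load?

P_delivered ≈ 163 W

Γ = (82 − 50)/(82 + 50) = 0.242
|Γ|² = 0.0588
P_refl = |Γ|²·P_inc = 10.2 W, P_del = (1 − |Γ|²)·P_inc = 163 W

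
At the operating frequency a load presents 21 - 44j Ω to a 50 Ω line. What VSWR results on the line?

VSWR ≈ 4.42

Γ = (Z_L − Z_0)/(Z_L + Z_0) = (-29 − j44)/(71 − j44)
|Γ| = 52.7/83.5 = 0.631
VSWR = (1 + |Γ|)/(1 − |Γ|) = 1.63/0.369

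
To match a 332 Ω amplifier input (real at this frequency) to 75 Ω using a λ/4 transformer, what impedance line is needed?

Z_qwt = √(Z_0·R_L) = √(75 × 332) = √24900

Z_qwt ≈ 158 Ω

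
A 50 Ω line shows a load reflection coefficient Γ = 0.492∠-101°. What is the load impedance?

Z_L = Z_0·(1 + Γ)/(1 − Γ) = 50·(0.906 − j0.483)/(1.09 + j0.483)

Z_L ≈ 26.5 − j33.8 Ω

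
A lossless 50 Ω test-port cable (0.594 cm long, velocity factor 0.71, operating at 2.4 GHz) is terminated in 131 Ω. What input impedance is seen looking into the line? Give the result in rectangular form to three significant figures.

Z_in ≈ 66.2 − j55.3 Ω

λ = v/f = 0.71·c / 2.4 GHz = 0.0887 m
βl = 2π·l/λ = 2π × 0.0669 = 24.1°
tan(βl) = tan(24.1°) = 0.447
Z_in = Z_0·(Z_L + jZ_0·tanβl)/(Z_0 + jZ_L·tanβl)
     = 50·(131 + j22.4)/(50 + j58.6)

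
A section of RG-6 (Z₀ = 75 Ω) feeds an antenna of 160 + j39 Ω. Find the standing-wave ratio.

Γ = (Z_L − Z_0)/(Z_L + Z_0) = (85 + j39)/(235 + j39)
|Γ| = 93.5/238 = 0.393
VSWR = (1 + |Γ|)/(1 − |Γ|) = 1.39/0.607

VSWR ≈ 2.29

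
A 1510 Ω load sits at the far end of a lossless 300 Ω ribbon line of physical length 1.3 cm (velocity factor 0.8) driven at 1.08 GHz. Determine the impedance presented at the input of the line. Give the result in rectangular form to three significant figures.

λ = v/f = 0.8·c / 1.08 GHz = 0.222 m
βl = 2π·l/λ = 2π × 0.0585 = 21.1°
tan(βl) = tan(21.1°) = 0.385
Z_in = Z_0·(Z_L + jZ_0·tanβl)/(Z_0 + jZ_L·tanβl)
     = 300·(1510 + j116)/(300 + j581)

Z_in ≈ 365 − j591 Ω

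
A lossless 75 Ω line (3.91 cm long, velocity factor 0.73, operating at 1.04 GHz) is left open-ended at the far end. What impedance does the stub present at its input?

Z_in ≈ −j32.1 Ω

λ = v/f = 0.73·c / 1.04 GHz = 0.211 m
βl = 2π·l/λ = 2π × 0.186 = 66.8°
tan(βl) = 2.34
For an open-ended stub, Z_in = −jZ_0·cot(βl) = −jZ_0/tan(βl)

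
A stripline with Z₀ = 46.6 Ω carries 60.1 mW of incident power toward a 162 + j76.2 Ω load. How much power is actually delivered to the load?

|Γ| = |(115.4 + j76.2)/(208.6 + j76.2)| = 0.623
|Γ|² = 0.388
P_refl = |Γ|²·P_inc = 23.3 mW, P_del = (1 − |Γ|²)·P_inc = 36.8 mW

P_delivered ≈ 36.8 mW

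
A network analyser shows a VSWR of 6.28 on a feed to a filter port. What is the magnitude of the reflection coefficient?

|Γ| = (S − 1)/(S + 1) = (6.28 − 1)/(6.28 + 1) = 5.28/7.28

|Γ| ≈ 0.725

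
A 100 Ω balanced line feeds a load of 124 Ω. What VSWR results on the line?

Γ = (124 − 100)/(124 + 100) = 0.107
VSWR = (1 + 0.107)/(1 − 0.107)

VSWR ≈ 1.24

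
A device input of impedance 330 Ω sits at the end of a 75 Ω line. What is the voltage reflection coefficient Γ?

Γ = 0.63

Γ = (Z_L − Z_0)/(Z_L + Z_0) = (330 − 75)/(330 + 75) = 255/405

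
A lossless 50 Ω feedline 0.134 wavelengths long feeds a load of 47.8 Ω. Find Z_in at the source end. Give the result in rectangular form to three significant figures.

βl = 2π × 0.134 = 48.2°
tan(βl) = tan(48.2°) = 1.12
Z_in = Z_0·(Z_L + jZ_0·tanβl)/(Z_0 + jZ_L·tanβl)
     = 50·(47.8 + j56)/(50 + j53.5)

Z_in ≈ 50.2 + j2.25 Ω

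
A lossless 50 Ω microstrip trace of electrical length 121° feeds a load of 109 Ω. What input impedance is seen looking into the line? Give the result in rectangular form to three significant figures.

tan(βl) = tan(121°) = -1.66
Z_in = Z_0·(Z_L + jZ_0·tanβl)/(Z_0 + jZ_L·tanβl)
     = 50·(109 − j83.2)/(50 − j181)

Z_in ≈ 29 + j22 Ω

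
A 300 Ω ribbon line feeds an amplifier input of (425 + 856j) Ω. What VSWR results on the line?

VSWR ≈ 7.74

Γ = (Z_L − Z_0)/(Z_L + Z_0) = (125 + j856)/(725 + j856)
|Γ| = 865/1120 = 0.771
VSWR = (1 + |Γ|)/(1 − |Γ|) = 1.77/0.229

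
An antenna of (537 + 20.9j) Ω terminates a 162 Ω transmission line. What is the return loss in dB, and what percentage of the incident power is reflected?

Γ = (375 + j20.9)/(699 + j20.9), |Γ| = 0.537
RL = −20·log₁₀(0.537) = 5.4 dB
P_refl/P_inc = |Γ|² = 0.288

RL ≈ 5.4 dB; 28.8% of incident power reflected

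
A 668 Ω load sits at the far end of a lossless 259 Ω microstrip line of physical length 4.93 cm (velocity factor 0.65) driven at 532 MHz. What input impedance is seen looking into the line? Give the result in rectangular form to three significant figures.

λ = v/f = 0.65·c / 532 MHz = 0.367 m
βl = 2π·l/λ = 2π × 0.135 = 48.4°
tan(βl) = tan(48.4°) = 1.13
Z_in = Z_0·(Z_L + jZ_0·tanβl)/(Z_0 + jZ_L·tanβl)
     = 259·(668 + j292)/(259 + j753)

Z_in ≈ 160 − j175 Ω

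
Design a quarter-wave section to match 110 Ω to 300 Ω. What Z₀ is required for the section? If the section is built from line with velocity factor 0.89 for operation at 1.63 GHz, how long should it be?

Z_qwt = √(Z_0·R_L) = √(300 × 110) = √33000
λ = 0.89·c/f = 0.164 m, so l = λ/4 = 0.041 m

Z_qwt ≈ 182 Ω; length ≈ 4.1 cm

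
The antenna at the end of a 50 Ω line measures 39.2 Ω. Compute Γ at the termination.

Γ = -0.121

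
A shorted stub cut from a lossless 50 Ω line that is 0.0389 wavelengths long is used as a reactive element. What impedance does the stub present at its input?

βl = 2π × 0.0389 = 14°
tan(βl) = 0.249
For a shorted stub, Z_in = jZ_0·tan(βl)

Z_in ≈ +j12.5 Ω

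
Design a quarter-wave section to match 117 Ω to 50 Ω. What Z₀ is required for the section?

Z_qwt ≈ 76.5 Ω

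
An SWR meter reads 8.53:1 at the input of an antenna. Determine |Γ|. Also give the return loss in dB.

|Γ| ≈ 0.79; return loss ≈ 2.05 dB

|Γ| = (S − 1)/(S + 1) = (8.53 − 1)/(8.53 + 1) = 7.53/9.53
RL = −20·log₁₀|Γ| = −20·log₁₀(0.79)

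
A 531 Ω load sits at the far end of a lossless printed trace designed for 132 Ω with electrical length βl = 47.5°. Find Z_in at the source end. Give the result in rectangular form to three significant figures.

tan(βl) = tan(47.5°) = 1.09
Z_in = Z_0·(Z_L + jZ_0·tanβl)/(Z_0 + jZ_L·tanβl)
     = 132·(531 + j144)/(132 + j579)

Z_in ≈ 57.4 − j108 Ω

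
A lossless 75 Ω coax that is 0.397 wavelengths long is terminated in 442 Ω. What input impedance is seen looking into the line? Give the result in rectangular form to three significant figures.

Z_in ≈ 33.3 + j91.8 Ω

βl = 2π × 0.397 = 143°
tan(βl) = tan(143°) = -0.756
Z_in = Z_0·(Z_L + jZ_0·tanβl)/(Z_0 + jZ_L·tanβl)
     = 75·(442 − j56.7)/(75 − j334)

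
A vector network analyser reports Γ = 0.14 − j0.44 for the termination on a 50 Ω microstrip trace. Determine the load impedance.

Z_L = Z_0·(1 + Γ)/(1 − Γ) = 50·(1.14 − j0.44)/(0.86 + j0.44)

Z_L ≈ 42.2 − j47.1 Ω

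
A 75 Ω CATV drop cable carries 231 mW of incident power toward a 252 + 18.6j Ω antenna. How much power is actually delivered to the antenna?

P_delivered ≈ 163 mW

|Γ| = |(177 + j18.6)/(327 + j18.6)| = 0.543
|Γ|² = 0.295
P_refl = |Γ|²·P_inc = 68.2 mW, P_del = (1 − |Γ|²)·P_inc = 163 mW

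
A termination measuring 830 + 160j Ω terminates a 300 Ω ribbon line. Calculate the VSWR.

Γ = (Z_L − Z_0)/(Z_L + Z_0) = (530 + j160)/(1130 + j160)
|Γ| = 554/1140 = 0.485
VSWR = (1 + |Γ|)/(1 − |Γ|) = 1.49/0.515

VSWR ≈ 2.88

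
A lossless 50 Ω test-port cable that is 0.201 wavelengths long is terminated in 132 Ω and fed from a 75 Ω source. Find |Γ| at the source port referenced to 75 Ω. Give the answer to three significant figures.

βl = 2π × 0.201 = 72.4°
tan(βl) = 3.14
Z_in = Z_0·(Z_L + jZ_0·tanβl)/(Z_0 + jZ_L·tanβl) = 20.6 − j13.4 Ω
Γ_s = (Z_in − Z_s)/(Z_in + Z_s) = (-54.4 − j13.4)/(95.6 − j13.4), |Γ_s| = 0.581

|Γ| ≈ 0.581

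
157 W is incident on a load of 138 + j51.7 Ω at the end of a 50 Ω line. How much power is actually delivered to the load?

|Γ| = |(88 + j51.7)/(188 + j51.7)| = 0.523
|Γ|² = 0.274
P_refl = |Γ|²·P_inc = 43 W, P_del = (1 − |Γ|²)·P_inc = 114 W

P_delivered ≈ 114 W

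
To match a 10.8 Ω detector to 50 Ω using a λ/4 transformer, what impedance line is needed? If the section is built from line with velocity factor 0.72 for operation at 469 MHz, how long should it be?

Z_qwt = √(Z_0·R_L) = √(50 × 10.8) = √540
λ = 0.72·c/f = 0.461 m, so l = λ/4 = 0.115 m

Z_qwt ≈ 23.2 Ω; length ≈ 11.5 cm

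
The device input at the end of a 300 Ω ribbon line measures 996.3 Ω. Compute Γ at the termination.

Γ = (Z_L − Z_0)/(Z_L + Z_0) = (996.3 − 300)/(996.3 + 300) = 696.3/1296

Γ = 0.537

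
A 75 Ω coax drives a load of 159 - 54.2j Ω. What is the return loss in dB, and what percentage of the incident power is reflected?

Γ = (84 − j54.2)/(234 − j54.2), |Γ| = 0.416
RL = −20·log₁₀(0.416) = 7.61 dB
P_refl/P_inc = |Γ|² = 0.173

RL ≈ 7.61 dB; 17.3% of incident power reflected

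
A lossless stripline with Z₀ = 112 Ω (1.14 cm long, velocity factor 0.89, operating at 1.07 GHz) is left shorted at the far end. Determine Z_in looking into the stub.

λ = v/f = 0.89·c / 1.07 GHz = 0.25 m
βl = 2π·l/λ = 2π × 0.0457 = 16.4°
tan(βl) = 0.295
For a shorted stub, Z_in = jZ_0·tan(βl)

Z_in ≈ +j33.1 Ω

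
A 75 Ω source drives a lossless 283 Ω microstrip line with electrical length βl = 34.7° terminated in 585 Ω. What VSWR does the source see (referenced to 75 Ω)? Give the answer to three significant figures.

tan(βl) = 0.692
Z_in = Z_0·(Z_L + jZ_0·tanβl)/(Z_0 + jZ_L·tanβl) = 284 − j210 Ω
Γ_s = (Z_in − Z_s)/(Z_in + Z_s) = (209 − j210)/(359 − j210), |Γ_s| = 0.713
VSWR = (1 + |Γ_s|)/(1 − |Γ_s|)

VSWR ≈ 5.96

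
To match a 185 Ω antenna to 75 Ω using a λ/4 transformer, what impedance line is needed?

Z_qwt ≈ 118 Ω

Z_qwt = √(Z_0·R_L) = √(75 × 185) = √13880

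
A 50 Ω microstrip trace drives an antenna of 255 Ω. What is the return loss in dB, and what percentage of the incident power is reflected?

Γ = (255 − 50)/(255 + 50) = 0.672
RL = −20·log₁₀(0.672) = 3.45 dB
P_refl/P_inc = |Γ|² = 0.452

RL ≈ 3.45 dB; 45.2% of incident power reflected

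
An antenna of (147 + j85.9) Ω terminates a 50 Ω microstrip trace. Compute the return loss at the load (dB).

Γ = (97 + j85.9)/(197 + j85.9), |Γ| = 0.603
RL = −20·log₁₀|Γ| = −20·log₁₀(0.603)

RL ≈ 4.4 dB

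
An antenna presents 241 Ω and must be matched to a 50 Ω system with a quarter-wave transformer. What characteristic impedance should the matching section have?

Z_qwt = √(Z_0·R_L) = √(50 × 241) = √12050

Z_qwt ≈ 110 Ω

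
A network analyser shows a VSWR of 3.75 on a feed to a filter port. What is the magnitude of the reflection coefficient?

|Γ| ≈ 0.579

|Γ| = (S − 1)/(S + 1) = (3.75 − 1)/(3.75 + 1) = 2.75/4.75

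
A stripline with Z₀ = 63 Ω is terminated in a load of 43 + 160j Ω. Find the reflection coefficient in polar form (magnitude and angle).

Γ ≈ 0.84 ∠ 40.6°

Γ = (Z_L − Z_0)/(Z_L + Z_0) = (-20 + j160)/(106 + j160)
|Γ| = 161/192 = 0.84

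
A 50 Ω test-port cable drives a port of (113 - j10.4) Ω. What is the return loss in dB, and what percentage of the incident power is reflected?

RL ≈ 8.16 dB; 15.3% of incident power reflected

Γ = (63 − j10.4)/(163 − j10.4), |Γ| = 0.391
RL = −20·log₁₀(0.391) = 8.16 dB
P_refl/P_inc = |Γ|² = 0.153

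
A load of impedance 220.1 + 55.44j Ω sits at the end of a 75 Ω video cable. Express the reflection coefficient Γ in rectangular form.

Γ = (Z_L − Z_0)/(Z_L + Z_0) = (145.1 + j55.44)/(295.1 + j55.44)

Γ ≈ 0.509 + j0.0922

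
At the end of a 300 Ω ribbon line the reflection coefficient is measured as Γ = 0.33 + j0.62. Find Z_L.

Z_L ≈ 182 + j446 Ω

Z_L = Z_0·(1 + Γ)/(1 − Γ) = 300·(1.33 + j0.62)/(0.67 − j0.62)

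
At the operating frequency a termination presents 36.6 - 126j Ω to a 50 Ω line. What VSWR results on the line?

Γ = (Z_L − Z_0)/(Z_L + Z_0) = (-13.4 − j126)/(86.6 − j126)
|Γ| = 127/153 = 0.829
VSWR = (1 + |Γ|)/(1 − |Γ|) = 1.83/0.171

VSWR ≈ 10.7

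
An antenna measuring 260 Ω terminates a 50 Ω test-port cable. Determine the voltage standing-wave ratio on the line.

VSWR ≈ 5.2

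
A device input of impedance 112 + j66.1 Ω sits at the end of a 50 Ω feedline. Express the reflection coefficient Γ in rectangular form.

Γ ≈ 0.471 + j0.216

Γ = (Z_L − Z_0)/(Z_L + Z_0) = (62 + j66.1)/(162 + j66.1)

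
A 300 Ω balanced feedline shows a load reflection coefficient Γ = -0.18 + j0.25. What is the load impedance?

Z_L ≈ 187 + j103 Ω

Z_L = Z_0·(1 + Γ)/(1 − Γ) = 300·(0.82 + j0.25)/(1.18 − j0.25)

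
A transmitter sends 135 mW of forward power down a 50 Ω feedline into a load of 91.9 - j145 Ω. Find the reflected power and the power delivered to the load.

P_reflected ≈ 74.7 mW; P_delivered ≈ 60.3 mW

|Γ| = |(41.9 − j145)/(141.9 − j145)| = 0.744
|Γ|² = 0.553
P_refl = |Γ|²·P_inc = 74.7 mW, P_del = (1 − |Γ|²)·P_inc = 60.3 mW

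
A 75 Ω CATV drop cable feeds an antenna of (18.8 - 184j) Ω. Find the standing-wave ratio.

Γ = (Z_L − Z_0)/(Z_L + Z_0) = (-56.2 − j184)/(93.8 − j184)
|Γ| = 192/207 = 0.932
VSWR = (1 + |Γ|)/(1 − |Γ|) = 1.93/0.0685

VSWR ≈ 28.2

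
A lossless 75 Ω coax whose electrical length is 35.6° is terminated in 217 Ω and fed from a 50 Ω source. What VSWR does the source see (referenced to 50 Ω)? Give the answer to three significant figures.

VSWR ≈ 3.57

tan(βl) = 0.716
Z_in = Z_0·(Z_L + jZ_0·tanβl)/(Z_0 + jZ_L·tanβl) = 62 − j74.8 Ω
Γ_s = (Z_in − Z_s)/(Z_in + Z_s) = (12 − j74.8)/(112 − j74.8), |Γ_s| = 0.562
VSWR = (1 + |Γ_s|)/(1 − |Γ_s|)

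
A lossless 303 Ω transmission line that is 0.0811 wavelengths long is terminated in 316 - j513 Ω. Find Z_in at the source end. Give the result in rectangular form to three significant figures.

Z_in ≈ 100 − j207 Ω

βl = 2π × 0.0811 = 29.2°
tan(βl) = tan(29.2°) = 0.559
Z_in = Z_0·(Z_L + jZ_0·tanβl)/(Z_0 + jZ_L·tanβl)
     = 303·(316 − j344)/(590 + j177)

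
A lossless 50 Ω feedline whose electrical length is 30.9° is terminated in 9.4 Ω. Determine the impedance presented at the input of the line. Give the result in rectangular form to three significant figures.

tan(βl) = tan(30.9°) = 0.598
Z_in = Z_0·(Z_L + jZ_0·tanβl)/(Z_0 + jZ_L·tanβl)
     = 50·(9.4 + j29.9)/(50 + j5.63)

Z_in ≈ 12.6 + j28.5 Ω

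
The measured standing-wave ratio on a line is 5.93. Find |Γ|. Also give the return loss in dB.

|Γ| = (S − 1)/(S + 1) = (5.93 − 1)/(5.93 + 1) = 4.93/6.93
RL = −20·log₁₀|Γ| = −20·log₁₀(0.711)

|Γ| ≈ 0.711; return loss ≈ 2.96 dB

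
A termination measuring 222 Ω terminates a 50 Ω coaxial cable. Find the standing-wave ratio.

VSWR ≈ 4.44

For a purely resistive load, VSWR = R_L/Z_0 or Z_0/R_L (whichever > 1) = 222/50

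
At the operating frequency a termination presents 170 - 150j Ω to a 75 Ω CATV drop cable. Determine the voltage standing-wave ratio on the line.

Γ = (Z_L − Z_0)/(Z_L + Z_0) = (95 − j150)/(245 − j150)
|Γ| = 178/287 = 0.618
VSWR = (1 + |Γ|)/(1 − |Γ|) = 1.62/0.382

VSWR ≈ 4.24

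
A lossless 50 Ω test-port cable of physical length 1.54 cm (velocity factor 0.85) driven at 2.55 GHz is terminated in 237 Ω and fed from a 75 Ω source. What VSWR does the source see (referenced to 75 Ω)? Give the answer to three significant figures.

VSWR ≈ 5.87

λ = v/f = 0.85·c / 2.55 GHz = 0.1 m
βl = 2π·l/λ = 2π × 0.154 = 55.4°
tan(βl) = 1.45
Z_in = Z_0·(Z_L + jZ_0·tanβl)/(Z_0 + jZ_L·tanβl) = 15.2 − j32.2 Ω
Γ_s = (Z_in − Z_s)/(Z_in + Z_s) = (-59.8 − j32.2)/(90.2 − j32.2), |Γ_s| = 0.709
VSWR = (1 + |Γ_s|)/(1 − |Γ_s|)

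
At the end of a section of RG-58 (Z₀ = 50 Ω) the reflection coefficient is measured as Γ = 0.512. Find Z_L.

Z_L = Z_0·(1 + Γ)/(1 − Γ) = 50·(1.51)/(0.488)

Z_L ≈ 155 Ω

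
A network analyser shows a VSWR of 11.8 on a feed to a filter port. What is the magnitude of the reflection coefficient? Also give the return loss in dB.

|Γ| = (S − 1)/(S + 1) = (11.8 − 1)/(11.8 + 1) = 10.8/12.8
RL = −20·log₁₀|Γ| = −20·log₁₀(0.844)

|Γ| ≈ 0.844; return loss ≈ 1.48 dB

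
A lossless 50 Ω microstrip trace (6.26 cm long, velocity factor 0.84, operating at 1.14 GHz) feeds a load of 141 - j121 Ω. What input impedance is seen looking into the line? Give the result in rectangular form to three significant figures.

Z_in ≈ 11.5 + j19.6 Ω

λ = v/f = 0.84·c / 1.14 GHz = 0.221 m
βl = 2π·l/λ = 2π × 0.283 = 102°
tan(βl) = tan(102°) = -4.73
Z_in = Z_0·(Z_L + jZ_0·tanβl)/(Z_0 + jZ_L·tanβl)
     = 50·(141 − j357)/(-522 − j666)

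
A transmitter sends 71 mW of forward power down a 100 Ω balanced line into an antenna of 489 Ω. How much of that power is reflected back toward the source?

P_reflected ≈ 31 mW

Γ = (489 − 100)/(489 + 100) = 0.66
|Γ|² = 0.436
P_refl = |Γ|²·P_inc = 31 mW, P_del = (1 − |Γ|²)·P_inc = 40 mW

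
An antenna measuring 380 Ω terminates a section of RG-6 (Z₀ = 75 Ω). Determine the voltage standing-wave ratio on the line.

Γ = (380 − 75)/(380 + 75) = 0.67
VSWR = (1 + 0.67)/(1 − 0.67)

VSWR ≈ 5.07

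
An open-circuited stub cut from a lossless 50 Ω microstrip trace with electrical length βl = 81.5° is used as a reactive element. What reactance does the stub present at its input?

X_in ≈ -7.47 Ω (capacitive)

tan(βl) = 6.69
For an open-circuited stub, Z_in = −jZ_0·cot(βl) = −jZ_0/tan(βl)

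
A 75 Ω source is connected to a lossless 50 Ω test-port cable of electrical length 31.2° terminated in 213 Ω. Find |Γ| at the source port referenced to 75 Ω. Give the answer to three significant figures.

tan(βl) = 0.606
Z_in = Z_0·(Z_L + jZ_0·tanβl)/(Z_0 + jZ_L·tanβl) = 38 − j67.8 Ω
Γ_s = (Z_in − Z_s)/(Z_in + Z_s) = (-37 − j67.8)/(113 − j67.8), |Γ_s| = 0.586

|Γ| ≈ 0.586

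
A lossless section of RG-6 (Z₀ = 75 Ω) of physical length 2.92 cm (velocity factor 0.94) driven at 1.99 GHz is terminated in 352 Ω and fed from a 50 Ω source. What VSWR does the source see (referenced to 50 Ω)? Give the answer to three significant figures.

VSWR ≈ 3.43

λ = v/f = 0.94·c / 1.99 GHz = 0.142 m
βl = 2π·l/λ = 2π × 0.206 = 74.2°
tan(βl) = 3.53
Z_in = Z_0·(Z_L + jZ_0·tanβl)/(Z_0 + jZ_L·tanβl) = 17.2 − j20.2 Ω
Γ_s = (Z_in − Z_s)/(Z_in + Z_s) = (-32.8 − j20.2)/(67.2 − j20.2), |Γ_s| = 0.549
VSWR = (1 + |Γ_s|)/(1 − |Γ_s|)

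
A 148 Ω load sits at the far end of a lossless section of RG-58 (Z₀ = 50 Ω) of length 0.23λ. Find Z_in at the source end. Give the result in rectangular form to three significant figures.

Z_in ≈ 17.1 − j5.59 Ω

βl = 2π × 0.23 = 82.8°
tan(βl) = tan(82.8°) = 7.92
Z_in = Z_0·(Z_L + jZ_0·tanβl)/(Z_0 + jZ_L·tanβl)
     = 50·(148 + j396)/(50 + j1170)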